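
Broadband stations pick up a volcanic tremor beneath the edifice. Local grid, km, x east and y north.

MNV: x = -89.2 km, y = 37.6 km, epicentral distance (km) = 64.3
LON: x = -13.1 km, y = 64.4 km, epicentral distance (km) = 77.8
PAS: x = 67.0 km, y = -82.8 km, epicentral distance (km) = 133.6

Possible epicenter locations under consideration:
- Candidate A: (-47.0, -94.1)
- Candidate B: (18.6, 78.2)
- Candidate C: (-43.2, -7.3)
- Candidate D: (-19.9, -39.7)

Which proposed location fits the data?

For each candidate, compare |candidate − station| to the reported distance:
Candidate A: residuals MNV 74.0, LON 84.3, PAS 19.0 → max 84.3 km
Candidate B: residuals MNV 50.9, LON 43.2, PAS 34.5 → max 50.9 km
Candidate C: residuals MNV 0.0, LON 0.0, PAS 0.0 → max 0.0 km
Candidate D: residuals MNV 39.5, LON 26.5, PAS 36.6 → max 39.5 km
Only Candidate C has all residuals ≈ 0.

Candidate C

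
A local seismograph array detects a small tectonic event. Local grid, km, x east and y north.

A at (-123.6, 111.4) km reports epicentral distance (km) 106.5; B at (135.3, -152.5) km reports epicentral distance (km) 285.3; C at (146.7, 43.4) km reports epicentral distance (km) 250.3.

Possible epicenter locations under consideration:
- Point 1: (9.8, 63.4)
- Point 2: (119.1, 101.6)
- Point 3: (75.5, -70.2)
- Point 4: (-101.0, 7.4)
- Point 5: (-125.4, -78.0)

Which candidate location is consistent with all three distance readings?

Point 4

For each candidate, compare |candidate − station| to the reported distance:
Point 1: residuals A 35.3, B 35.6, C 111.9 → max 111.9 km
Point 2: residuals A 136.4, B 30.7, C 185.9 → max 185.9 km
Point 3: residuals A 163.0, B 183.6, C 116.2 → max 183.6 km
Point 4: residuals A 0.1, B 0.0, C 0.0 → max 0.1 km
Point 5: residuals A 82.9, B 14.2, C 47.7 → max 82.9 km
Only Point 4 has all residuals ≈ 0.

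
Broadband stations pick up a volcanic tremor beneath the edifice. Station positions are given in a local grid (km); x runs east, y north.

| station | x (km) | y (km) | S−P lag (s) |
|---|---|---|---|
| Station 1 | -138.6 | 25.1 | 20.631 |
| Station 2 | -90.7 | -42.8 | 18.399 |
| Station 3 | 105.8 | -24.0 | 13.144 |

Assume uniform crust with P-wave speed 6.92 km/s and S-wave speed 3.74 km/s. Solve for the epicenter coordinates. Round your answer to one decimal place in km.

Distance from S−P lag: d = Δt · v_P v_S / (v_P − v_S) = Δt · (6.92·3.74)/(6.92−3.74) ≈ 8.1386·Δt.
So d_Station 1 = 167.91, d_Station 2 = 149.74, d_Station 3 = 106.97 km.
Circle about each station: (x + 138.6)² + (y − 25.1)² = 167.91²; (x + 90.7)² + (y + 42.8)² = 149.74²; (x − 105.8)² + (y + 24.0)² = 106.97².
Subtracting the Station 1 equation from the Station 2 and Station 3 equations removes the quadratic terms:
95.8 x − 135.8 y = -4009.94
488.8 x − 98.2 y = 8680.86
Solving the 2×2 system: x ≈ 27.6, y ≈ 49.0 km.
Check against Station 1 (with the unrounded x, y): √((x + 138.6)²+(y − 25.1)²) = 167.91 ≈ 167.91 km. ✓

(27.6, 49.0)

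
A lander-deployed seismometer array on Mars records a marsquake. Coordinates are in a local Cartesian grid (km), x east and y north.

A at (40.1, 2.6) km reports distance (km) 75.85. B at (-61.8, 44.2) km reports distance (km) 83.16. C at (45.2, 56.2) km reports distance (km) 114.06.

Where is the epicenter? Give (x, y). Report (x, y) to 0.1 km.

Circle about each station: (x − 40.1)² + (y − 2.6)² = 75.85²; (x + 61.8)² + (y − 44.2)² = 83.16²; (x − 45.2)² + (y − 56.2)² = 114.06².
Subtracting the A equation from the B and C equations removes the quadratic terms:
-203.8 x + 83.2 y = 2995.75
10.2 x + 107.2 y = -3669.75
Solving the 2×2 system: x ≈ -27.6, y ≈ -31.6 km.
Check against A (with the unrounded x, y): √((x − 40.1)²+(y − 2.6)²) = 75.85 ≈ 75.85 km. ✓

(-27.6, -31.6)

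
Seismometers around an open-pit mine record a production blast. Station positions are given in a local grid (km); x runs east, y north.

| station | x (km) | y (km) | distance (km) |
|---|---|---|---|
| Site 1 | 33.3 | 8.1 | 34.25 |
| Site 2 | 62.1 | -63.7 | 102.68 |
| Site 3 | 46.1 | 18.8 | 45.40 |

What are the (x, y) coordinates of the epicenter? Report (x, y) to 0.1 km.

0.7 km east, 18.6 km north

Circle about each station: (x − 33.3)² + (y − 8.1)² = 34.25²; (x − 62.1)² + (y + 63.7)² = 102.68²; (x − 46.1)² + (y − 18.8)² = 45.40².
Subtracting pairs of circle equations eliminates x²+y² and gives linear equations (the radical axes):
57.6 x − 143.6 y = -2630.52
25.6 x + 21.4 y = 416.05
Solving the 2×2 system: x ≈ 0.7, y ≈ 18.6 km.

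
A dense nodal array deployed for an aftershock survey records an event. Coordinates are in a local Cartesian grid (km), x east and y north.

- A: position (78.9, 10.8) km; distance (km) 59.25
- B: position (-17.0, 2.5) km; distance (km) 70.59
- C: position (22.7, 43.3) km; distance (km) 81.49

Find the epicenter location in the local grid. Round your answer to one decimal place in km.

Circle about each station: (x − 78.9)² + (y − 10.8)² = 59.25²; (x + 17.0)² + (y − 2.5)² = 70.59²; (x − 22.7)² + (y − 43.3)² = 81.49².
Subtracting the A equation from the B and C equations removes the quadratic terms:
-191.8 x − 16.6 y = -7518.99
-112.4 x + 65.0 y = -7081.73
Solving the 2×2 system: x ≈ 42.3, y ≈ -35.8 km.

42.3 km east, -35.8 km north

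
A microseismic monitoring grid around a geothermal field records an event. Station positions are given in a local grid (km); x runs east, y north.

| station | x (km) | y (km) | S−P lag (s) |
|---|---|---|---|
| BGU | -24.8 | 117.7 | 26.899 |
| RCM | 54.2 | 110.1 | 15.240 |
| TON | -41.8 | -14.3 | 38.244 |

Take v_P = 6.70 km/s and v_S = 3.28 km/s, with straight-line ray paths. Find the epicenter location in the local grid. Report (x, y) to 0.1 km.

Distance from S−P lag: d = Δt · v_P v_S / (v_P − v_S) = Δt · (6.70·3.28)/(6.70−3.28) ≈ 6.4257·Δt.
So d_BGU = 172.85, d_RCM = 97.93, d_TON = 245.75 km.
Circle about each station: (x + 24.8)² + (y − 117.7)² = 172.85²; (x − 54.2)² + (y − 110.1)² = 97.93²; (x + 41.8)² + (y + 14.3)² = 245.75².
Subtracting the BGU equation from the RCM and TON equations removes the quadratic terms:
158.0 x − 15.2 y = 20878.16
-34.0 x − 264.0 y = -43032.54
Solving the 2×2 system: x ≈ 146.0, y ≈ 144.2 km.

(146.0, 144.2)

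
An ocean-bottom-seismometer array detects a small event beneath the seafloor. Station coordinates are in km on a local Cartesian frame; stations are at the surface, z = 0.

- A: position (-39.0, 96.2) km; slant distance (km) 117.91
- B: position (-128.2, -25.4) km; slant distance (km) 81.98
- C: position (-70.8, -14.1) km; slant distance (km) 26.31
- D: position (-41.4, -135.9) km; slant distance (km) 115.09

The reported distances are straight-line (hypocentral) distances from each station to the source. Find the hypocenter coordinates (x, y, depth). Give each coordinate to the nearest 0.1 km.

(-46.7, -21.2, 7.8)

Each station gives a sphere (x−x_i)² + (y−y_i)² + z² = d_i² (stations at z=0).
Subtracting the A sphere from B and C: z² cancels, leaving linear equations in x and y:
-178.4 x − 243.2 y = 13487.01
-63.6 x − 220.6 y = 7646.56
Solving: x ≈ -46.702, y ≈ -21.198 km (keep extra digits for the depth step; rounded: -46.7, -21.2).
Then from the A sphere: z² = 117.91² − (x + 39.0)² − (y − 96.2)² with x = -46.702, y = -21.198, so z ≈ 7.820 ≈ 7.8 km.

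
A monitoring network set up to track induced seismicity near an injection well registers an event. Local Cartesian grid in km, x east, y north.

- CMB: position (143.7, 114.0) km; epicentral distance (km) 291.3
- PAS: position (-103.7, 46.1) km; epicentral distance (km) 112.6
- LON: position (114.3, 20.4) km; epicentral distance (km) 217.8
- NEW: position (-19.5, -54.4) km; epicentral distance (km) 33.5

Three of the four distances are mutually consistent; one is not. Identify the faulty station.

NEW

Solve using three stations at a time. Using CMB, PAS, LON (subtract circle equations pairwise → linear system) gives (x, y) ≈ (-86.0, -65.1).
Distances from that point to each station vs reported:
  CMB: calculated 291.3 vs reported 291.3 → residual 0.0 km
  PAS: calculated 112.6 vs reported 112.6 → residual 0.0 km
  LON: calculated 217.8 vs reported 217.8 → residual 0.0 km
  NEW: calculated 67.4 vs reported 33.5 → residual 33.9 km
CMB, PAS, LON are mutually consistent (residuals ≈ 0); NEW is off by 33.9 km.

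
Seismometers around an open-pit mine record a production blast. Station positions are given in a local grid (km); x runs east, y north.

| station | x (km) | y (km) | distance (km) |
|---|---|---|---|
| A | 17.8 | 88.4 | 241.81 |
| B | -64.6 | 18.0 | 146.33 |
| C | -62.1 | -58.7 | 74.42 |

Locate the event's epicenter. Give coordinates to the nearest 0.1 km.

-96.1 km east, -124.9 km north

Circle about each station: (x − 17.8)² + (y − 88.4)² = 241.81²; (x + 64.6)² + (y − 18.0)² = 146.33²; (x + 62.1)² + (y + 58.7)² = 74.42².
Subtracting pairs of circle equations eliminates x²+y² and gives linear equations (the radical axes):
-164.8 x − 140.8 y = 33425.37
-159.8 x − 294.2 y = 52104.44
Solving the 2×2 system: x ≈ -96.1, y ≈ -124.9 km.
Check against A (with the unrounded x, y): √((x − 17.8)²+(y − 88.4)²) = 241.81 ≈ 241.81 km. ✓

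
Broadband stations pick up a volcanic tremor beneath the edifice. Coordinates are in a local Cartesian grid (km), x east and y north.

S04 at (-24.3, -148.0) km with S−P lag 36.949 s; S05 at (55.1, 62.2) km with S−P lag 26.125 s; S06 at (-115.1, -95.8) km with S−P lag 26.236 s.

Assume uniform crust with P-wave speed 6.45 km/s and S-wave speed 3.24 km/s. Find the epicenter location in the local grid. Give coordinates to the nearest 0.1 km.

x ≈ -114.5 km, y ≈ 75.0 km

Distance from S−P lag: d = Δt · v_P v_S / (v_P − v_S) = Δt · (6.45·3.24)/(6.45−3.24) ≈ 6.5103·Δt.
So d_S04 = 240.55, d_S05 = 170.08, d_S06 = 170.80 km.
Circle about each station: (x + 24.3)² + (y + 148.0)² = 240.55²; (x − 55.1)² + (y − 62.2)² = 170.08²; (x + 115.1)² + (y + 95.8)² = 170.80².
Subtracting the S04 equation from the S05 and S06 equations removes the quadratic terms:
158.8 x + 420.4 y = 13347.46
-181.6 x + 104.4 y = 28622.82
Solving the 2×2 system: x ≈ -114.5, y ≈ 75.0 km.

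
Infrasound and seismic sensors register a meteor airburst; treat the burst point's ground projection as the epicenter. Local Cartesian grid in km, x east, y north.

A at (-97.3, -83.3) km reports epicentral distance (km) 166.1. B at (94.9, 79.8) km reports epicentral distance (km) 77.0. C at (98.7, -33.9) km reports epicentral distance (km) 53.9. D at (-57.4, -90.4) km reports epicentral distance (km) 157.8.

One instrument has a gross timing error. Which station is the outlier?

Solve using three stations at a time. Using B, C, D (subtract circle equations pairwise → linear system) gives (x, y) ≈ (65.5, 8.6).
Distances from that point to each station vs reported:
  A: calculated 186.9 vs reported 166.1 → residual 20.8 km
  B: calculated 77.0 vs reported 77.0 → residual 0.0 km
  C: calculated 53.9 vs reported 53.9 → residual 0.0 km
  D: calculated 157.8 vs reported 157.8 → residual 0.0 km
B, C, D are mutually consistent (residuals ≈ 0); A is off by 20.8 km.

A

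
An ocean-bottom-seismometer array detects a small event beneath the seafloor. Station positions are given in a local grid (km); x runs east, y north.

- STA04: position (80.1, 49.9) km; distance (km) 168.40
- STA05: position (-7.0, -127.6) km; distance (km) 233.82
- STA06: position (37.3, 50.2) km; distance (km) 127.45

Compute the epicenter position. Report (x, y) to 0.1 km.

Circle about each station: (x − 80.1)² + (y − 49.9)² = 168.40²; (x + 7.0)² + (y + 127.6)² = 233.82²; (x − 37.3)² + (y − 50.2)² = 127.45².
Subtracting pairs of circle equations eliminates x²+y² and gives linear equations (the radical axes):
-174.2 x − 355.0 y = -18888.49
-85.6 x + 0.6 y = 7120.37
Solving the 2×2 system: x ≈ -82.5, y ≈ 93.7 km.
Check against STA04 (with the unrounded x, y): √((x − 80.1)²+(y − 49.9)²) = 168.42 ≈ 168.40 km. ✓

x ≈ -82.5 km, y ≈ 93.7 km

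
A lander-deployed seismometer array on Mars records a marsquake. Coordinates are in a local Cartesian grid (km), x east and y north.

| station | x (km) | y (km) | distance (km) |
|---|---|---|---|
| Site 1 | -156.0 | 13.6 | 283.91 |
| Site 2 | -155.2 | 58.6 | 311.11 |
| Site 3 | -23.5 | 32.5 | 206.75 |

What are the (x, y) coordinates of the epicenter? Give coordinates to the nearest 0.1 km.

x ≈ 77.5 km, y ≈ -147.9 km

Circle about each station: (x + 156.0)² + (y − 13.6)² = 283.91²; (x + 155.2)² + (y − 58.6)² = 311.11²; (x + 23.5)² + (y − 32.5)² = 206.75².
Subtracting the Site 1 equation from the Site 2 and Site 3 equations removes the quadratic terms:
1.6 x + 90.0 y = -13184.50
265.0 x + 37.8 y = 14946.87
Solving the 2×2 system: x ≈ 77.5, y ≈ -147.9 km.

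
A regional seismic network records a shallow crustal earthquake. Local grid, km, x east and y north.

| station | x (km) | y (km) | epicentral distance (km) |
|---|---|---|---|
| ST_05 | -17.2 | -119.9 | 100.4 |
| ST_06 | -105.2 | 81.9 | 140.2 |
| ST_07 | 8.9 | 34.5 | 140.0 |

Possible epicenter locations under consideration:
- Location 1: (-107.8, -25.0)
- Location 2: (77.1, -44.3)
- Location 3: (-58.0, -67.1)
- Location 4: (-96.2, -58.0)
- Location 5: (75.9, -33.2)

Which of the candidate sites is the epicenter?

For each candidate, compare |candidate − station| to the reported distance:
Location 1: residuals ST_05 30.8, ST_06 33.3, ST_07 9.0 → max 33.3 km
Location 2: residuals ST_05 20.5, ST_06 81.5, ST_07 35.8 → max 81.5 km
Location 3: residuals ST_05 33.7, ST_06 16.1, ST_07 18.4 → max 33.7 km
Location 4: residuals ST_05 0.0, ST_06 0.0, ST_07 0.0 → max 0.0 km
Location 5: residuals ST_05 26.8, ST_06 74.4, ST_07 44.8 → max 74.4 km
Only Location 4 has all residuals ≈ 0.

Location 4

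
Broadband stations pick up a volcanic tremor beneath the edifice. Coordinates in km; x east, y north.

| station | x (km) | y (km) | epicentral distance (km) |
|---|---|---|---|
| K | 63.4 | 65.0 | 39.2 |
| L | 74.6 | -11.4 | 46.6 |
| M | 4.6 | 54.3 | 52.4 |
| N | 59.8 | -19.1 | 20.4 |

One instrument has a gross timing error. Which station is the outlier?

N

Solve using three stations at a time. Using K, L, M (subtract circle equations pairwise → linear system) gives (x, y) ≈ (50.0, 28.2).
Distances from that point to each station vs reported:
  K: calculated 39.2 vs reported 39.2 → residual 0.0 km
  L: calculated 46.6 vs reported 46.6 → residual 0.0 km
  M: calculated 52.4 vs reported 52.4 → residual 0.0 km
  N: calculated 48.3 vs reported 20.4 → residual 27.9 km
K, L, M are mutually consistent (residuals ≈ 0); N is off by 27.9 km.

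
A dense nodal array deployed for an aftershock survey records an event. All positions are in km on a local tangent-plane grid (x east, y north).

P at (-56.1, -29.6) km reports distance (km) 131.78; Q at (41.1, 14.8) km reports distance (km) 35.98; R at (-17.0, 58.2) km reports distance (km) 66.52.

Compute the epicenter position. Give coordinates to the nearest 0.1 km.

Circle about each station: (x + 56.1)² + (y + 29.6)² = 131.78²; (x − 41.1)² + (y − 14.8)² = 35.98²; (x + 17.0)² + (y − 58.2)² = 66.52².
Subtracting pairs of circle equations eliminates x²+y² and gives linear equations (the radical axes):
194.4 x + 88.8 y = 13956.29
78.2 x + 175.6 y = 12593.93
Solving the 2×2 system: x ≈ 49.0, y ≈ 49.9 km.

(49.0, 49.9)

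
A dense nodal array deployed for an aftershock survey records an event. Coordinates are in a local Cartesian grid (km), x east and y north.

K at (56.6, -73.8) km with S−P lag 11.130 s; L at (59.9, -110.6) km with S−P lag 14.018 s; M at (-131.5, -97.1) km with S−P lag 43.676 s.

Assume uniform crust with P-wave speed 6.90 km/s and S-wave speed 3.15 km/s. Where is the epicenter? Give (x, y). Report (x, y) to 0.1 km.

Distance from S−P lag: d = Δt · v_P v_S / (v_P − v_S) = Δt · (6.90·3.15)/(6.90−3.15) ≈ 5.7960·Δt.
So d_K = 64.51, d_L = 81.25, d_M = 253.15 km.
Circle about each station: (x − 56.6)² + (y + 73.8)² = 64.51²; (x − 59.9)² + (y + 110.6)² = 81.25²; (x + 131.5)² + (y + 97.1)² = 253.15².
Subtracting the K equation from the L and M equations removes the quadratic terms:
6.6 x − 73.6 y = 4730.35
-376.2 x − 46.6 y = -41852.72
Solving the 2×2 system: x ≈ 117.9, y ≈ -53.7 km.
Check against K (with the unrounded x, y): √((x − 56.6)²+(y + 73.8)²) = 64.51 ≈ 64.51 km. ✓

x ≈ 117.9 km, y ≈ -53.7 km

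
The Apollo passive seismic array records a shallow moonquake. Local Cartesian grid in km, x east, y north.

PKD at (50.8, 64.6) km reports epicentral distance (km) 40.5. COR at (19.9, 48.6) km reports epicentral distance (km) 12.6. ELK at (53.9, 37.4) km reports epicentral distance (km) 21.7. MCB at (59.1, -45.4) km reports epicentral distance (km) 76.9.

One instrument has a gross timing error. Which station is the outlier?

Solve using three stations at a time. Using PKD, ELK, MCB (subtract circle equations pairwise → linear system) gives (x, y) ≈ (34.8, 27.5).
Distances from that point to each station vs reported:
  PKD: calculated 40.4 vs reported 40.5 → residual 0.1 km
  COR: calculated 25.8 vs reported 12.6 → residual 13.2 km
  ELK: calculated 21.5 vs reported 21.7 → residual 0.2 km
  MCB: calculated 76.8 vs reported 76.9 → residual 0.1 km
PKD, ELK, MCB are mutually consistent (residuals ≈ 0); COR is off by 13.2 km.

COR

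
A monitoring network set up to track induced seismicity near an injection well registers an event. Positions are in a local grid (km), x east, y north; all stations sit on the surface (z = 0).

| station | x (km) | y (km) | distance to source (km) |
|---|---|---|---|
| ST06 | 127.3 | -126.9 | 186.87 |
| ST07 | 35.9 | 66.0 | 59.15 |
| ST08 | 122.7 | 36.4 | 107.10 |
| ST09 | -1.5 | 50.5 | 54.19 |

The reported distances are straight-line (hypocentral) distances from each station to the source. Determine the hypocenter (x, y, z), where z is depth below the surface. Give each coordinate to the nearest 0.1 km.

Each station gives a sphere (x−x_i)² + (y−y_i)² + z² = d_i² (stations at z=0).
Subtracting the ST06 sphere from ST07 and ST08: z² cancels, leaving linear equations in x and y:
-182.8 x + 385.8 y = 4757.58
-9.2 x + 326.6 y = 7521.34
Solving: x ≈ 24.004, y ≈ 23.705 km (keep extra digits for the depth step; rounded: 24.0, 23.7).
Then from the ST06 sphere: z² = 186.87² − (x − 127.3)² − (y + 126.9)² with x = 24.004, y = 23.705, so z ≈ 39.604 ≈ 39.6 km.
Check against ST09 (with the unrounded solution): distance 54.19 ≈ 54.19 km. ✓

(24.0, 23.7, 39.6)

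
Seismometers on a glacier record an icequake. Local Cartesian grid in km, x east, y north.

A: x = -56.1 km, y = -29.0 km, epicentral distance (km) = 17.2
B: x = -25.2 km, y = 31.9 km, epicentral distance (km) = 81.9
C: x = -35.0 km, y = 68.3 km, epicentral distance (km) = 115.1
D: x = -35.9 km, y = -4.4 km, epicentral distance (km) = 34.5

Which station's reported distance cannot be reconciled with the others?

Solve using three stations at a time. Using A, B, C (subtract circle equations pairwise → linear system) gives (x, y) ≈ (-51.7, -45.6).
Distances from that point to each station vs reported:
  A: calculated 17.1 vs reported 17.2 → residual 0.1 km
  B: calculated 81.9 vs reported 81.9 → residual 0.0 km
  C: calculated 115.1 vs reported 115.1 → residual 0.0 km
  D: calculated 44.1 vs reported 34.5 → residual 9.6 km
A, B, C are mutually consistent (residuals ≈ 0); D is off by 9.6 km.

D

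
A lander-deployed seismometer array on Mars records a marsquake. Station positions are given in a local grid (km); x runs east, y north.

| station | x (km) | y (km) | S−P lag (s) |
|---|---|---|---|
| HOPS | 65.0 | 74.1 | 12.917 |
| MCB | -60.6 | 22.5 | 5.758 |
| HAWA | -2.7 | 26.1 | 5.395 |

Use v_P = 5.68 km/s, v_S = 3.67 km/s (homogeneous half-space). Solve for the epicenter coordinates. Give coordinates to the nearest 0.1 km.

x ≈ -24.8 km, y ≈ -25.3 km

Distance from S−P lag: d = Δt · v_P v_S / (v_P − v_S) = Δt · (5.68·3.67)/(5.68−3.67) ≈ 10.3709·Δt.
So d_HOPS = 133.96, d_MCB = 59.72, d_HAWA = 55.95 km.
Circle about each station: (x − 65.0)² + (y − 74.1)² = 133.96²; (x + 60.6)² + (y − 22.5)² = 59.72²; (x + 2.7)² + (y − 26.1)² = 55.95².
Subtracting the HOPS equation from the MCB and HAWA equations removes the quadratic terms:
-251.2 x − 103.2 y = 8841.60
-135.4 x − 96.0 y = 5787.57
Solving the 2×2 system: x ≈ -24.8, y ≈ -25.3 km.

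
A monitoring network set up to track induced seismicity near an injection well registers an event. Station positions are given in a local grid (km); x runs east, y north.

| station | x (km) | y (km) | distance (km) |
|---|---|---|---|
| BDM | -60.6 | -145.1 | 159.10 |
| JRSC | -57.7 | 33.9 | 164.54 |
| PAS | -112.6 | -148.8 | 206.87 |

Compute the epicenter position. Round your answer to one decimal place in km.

Circle about each station: (x + 60.6)² + (y + 145.1)² = 159.10²; (x + 57.7)² + (y − 33.9)² = 164.54²; (x + 112.6)² + (y + 148.8)² = 206.87².
Subtracting the BDM equation from the JRSC and PAS equations removes the quadratic terms:
5.8 x + 358.0 y = -22008.47
-104.0 x − 7.4 y = -7388.56
Solving the 2×2 system: x ≈ 75.5, y ≈ -62.7 km.

75.5 km east, -62.7 km north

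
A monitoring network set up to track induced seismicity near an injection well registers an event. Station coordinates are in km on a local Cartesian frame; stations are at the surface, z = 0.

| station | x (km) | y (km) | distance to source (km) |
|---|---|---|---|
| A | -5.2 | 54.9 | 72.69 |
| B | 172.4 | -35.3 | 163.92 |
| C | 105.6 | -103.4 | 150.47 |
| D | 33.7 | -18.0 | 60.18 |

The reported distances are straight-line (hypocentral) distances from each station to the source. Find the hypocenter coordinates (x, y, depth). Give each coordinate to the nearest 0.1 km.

Each station gives a sphere (x−x_i)² + (y−y_i)² + z² = d_i² (stations at z=0).
Subtracting the A sphere from B and C: z² cancels, leaving linear equations in x and y:
355.2 x − 180.4 y = 6340.87
221.6 x − 316.6 y = 1444.49
Solving: x ≈ 24.102, y ≈ 12.308 km (keep extra digits for the depth step; rounded: 24.1, 12.3).
Then from the A sphere: z² = 72.69² − (x + 5.2)² − (y − 54.9)² with x = 24.102, y = 12.308, so z ≈ 51.099 ≈ 51.1 km.
Check against D (with the unrounded solution): distance 60.18 ≈ 60.18 km. ✓

x ≈ 24.1 km, y ≈ 12.3 km, depth ≈ 51.1 km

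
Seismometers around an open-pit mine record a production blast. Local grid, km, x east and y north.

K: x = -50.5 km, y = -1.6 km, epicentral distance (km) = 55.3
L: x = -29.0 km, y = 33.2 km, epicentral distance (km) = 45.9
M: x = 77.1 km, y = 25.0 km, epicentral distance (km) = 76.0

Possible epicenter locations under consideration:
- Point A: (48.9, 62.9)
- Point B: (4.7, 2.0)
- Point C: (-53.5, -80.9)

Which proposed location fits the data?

For each candidate, compare |candidate − station| to the reported distance:
Point A: residuals K 63.2, L 37.5, M 28.8 → max 63.2 km
Point B: residuals K 0.0, L 0.0, M 0.0 → max 0.0 km
Point C: residuals K 24.1, L 70.8, M 92.1 → max 92.1 km
Only Point B has all residuals ≈ 0.

Point B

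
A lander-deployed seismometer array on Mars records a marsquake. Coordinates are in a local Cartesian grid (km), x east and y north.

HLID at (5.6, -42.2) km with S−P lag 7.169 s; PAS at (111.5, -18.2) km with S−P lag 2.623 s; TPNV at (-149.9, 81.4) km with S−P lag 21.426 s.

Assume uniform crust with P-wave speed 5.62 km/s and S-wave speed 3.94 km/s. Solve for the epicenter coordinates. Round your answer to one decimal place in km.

x ≈ 99.7 km, y ≈ -50.7 km

Distance from S−P lag: d = Δt · v_P v_S / (v_P − v_S) = Δt · (5.62·3.94)/(5.62−3.94) ≈ 13.1802·Δt.
So d_HLID = 94.49, d_PAS = 34.57, d_TPNV = 282.40 km.
Circle about each station: (x − 5.6)² + (y + 42.2)² = 94.49²; (x − 111.5)² + (y + 18.2)² = 34.57²; (x + 149.9)² + (y − 81.4)² = 282.40².
Subtracting the HLID equation from the PAS and TPNV equations removes the quadratic terms:
211.8 x + 48.0 y = 18684.57
-311.0 x + 247.2 y = -43537.63
Solving the 2×2 system: x ≈ 99.7, y ≈ -50.7 km.
Check against HLID (with the unrounded x, y): √((x − 5.6)²+(y + 42.2)²) = 94.49 ≈ 94.49 km. ✓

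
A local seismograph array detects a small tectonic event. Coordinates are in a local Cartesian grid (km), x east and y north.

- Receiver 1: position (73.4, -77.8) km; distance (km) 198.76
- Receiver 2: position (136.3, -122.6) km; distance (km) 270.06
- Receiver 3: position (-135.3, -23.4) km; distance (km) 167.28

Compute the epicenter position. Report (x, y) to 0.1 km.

(-19.9, 97.7)

Circle about each station: (x − 73.4)² + (y + 77.8)² = 198.76²; (x − 136.3)² + (y + 122.6)² = 270.06²; (x + 135.3)² + (y + 23.4)² = 167.28².
Subtracting pairs of circle equations eliminates x²+y² and gives linear equations (the radical axes):
125.8 x − 89.6 y = -11258.82
-417.4 x + 108.8 y = 18936.19
Solving the 2×2 system: x ≈ -19.9, y ≈ 97.7 km.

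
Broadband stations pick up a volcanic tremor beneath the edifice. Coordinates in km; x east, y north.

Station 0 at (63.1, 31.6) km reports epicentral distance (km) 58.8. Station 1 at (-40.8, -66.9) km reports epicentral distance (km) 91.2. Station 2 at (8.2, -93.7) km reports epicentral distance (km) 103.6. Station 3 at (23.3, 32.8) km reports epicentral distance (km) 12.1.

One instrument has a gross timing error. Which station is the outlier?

Station 3

Solve using three stations at a time. Using Station 0, Station 1, Station 2 (subtract circle equations pairwise → linear system) gives (x, y) ≈ (8.4, 9.9).
Distances from that point to each station vs reported:
  Station 0: calculated 58.8 vs reported 58.8 → residual 0.0 km
  Station 1: calculated 91.2 vs reported 91.2 → residual 0.0 km
  Station 2: calculated 103.6 vs reported 103.6 → residual 0.0 km
  Station 3: calculated 27.3 vs reported 12.1 → residual 15.2 km
Station 0, Station 1, Station 2 are mutually consistent (residuals ≈ 0); Station 3 is off by 15.2 km.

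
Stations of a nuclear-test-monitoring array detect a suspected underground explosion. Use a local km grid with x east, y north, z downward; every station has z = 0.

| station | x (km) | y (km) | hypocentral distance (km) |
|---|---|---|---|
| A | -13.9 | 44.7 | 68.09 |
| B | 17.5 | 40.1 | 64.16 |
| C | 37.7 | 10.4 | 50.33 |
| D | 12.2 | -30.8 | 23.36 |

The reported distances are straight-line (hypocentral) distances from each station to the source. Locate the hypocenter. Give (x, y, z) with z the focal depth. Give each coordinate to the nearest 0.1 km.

x ≈ 1.0 km, y ≈ -19.5 km, depth ≈ 17.1 km

Each station gives a sphere (x−x_i)² + (y−y_i)² + z² = d_i² (stations at z=0).
Subtracting the A sphere from B and C: z² cancels, leaving linear equations in x and y:
62.8 x − 9.2 y = 242.70
103.2 x − 68.6 y = 1441.29
Solving: x ≈ 1.009, y ≈ -19.492 km (keep extra digits for the depth step; rounded: 1.0, -19.5).
Then from the A sphere: z² = 68.09² − (x + 13.9)² − (y − 44.7)² with x = 1.009, y = -19.492, so z ≈ 17.128 ≈ 17.1 km.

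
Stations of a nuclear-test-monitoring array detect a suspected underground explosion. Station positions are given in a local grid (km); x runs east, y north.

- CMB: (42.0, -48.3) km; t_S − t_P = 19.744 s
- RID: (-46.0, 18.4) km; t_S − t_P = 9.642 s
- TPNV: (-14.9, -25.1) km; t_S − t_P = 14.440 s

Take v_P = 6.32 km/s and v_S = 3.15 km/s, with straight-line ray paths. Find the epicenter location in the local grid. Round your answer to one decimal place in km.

(-7.7, 65.3)

Distance from S−P lag: d = Δt · v_P v_S / (v_P − v_S) = Δt · (6.32·3.15)/(6.32−3.15) ≈ 6.2801·Δt.
So d_CMB = 123.99, d_RID = 60.55, d_TPNV = 90.69 km.
Circle about each station: (x − 42.0)² + (y + 48.3)² = 123.99²; (x + 46.0)² + (y − 18.4)² = 60.55²; (x + 14.9)² + (y + 25.1)² = 90.69².
Subtracting pairs of circle equations eliminates x²+y² and gives linear equations (the radical axes):
-176.0 x + 133.4 y = 10064.89
-113.8 x + 46.4 y = 3903.97
Solving the 2×2 system: x ≈ -7.7, y ≈ 65.3 km.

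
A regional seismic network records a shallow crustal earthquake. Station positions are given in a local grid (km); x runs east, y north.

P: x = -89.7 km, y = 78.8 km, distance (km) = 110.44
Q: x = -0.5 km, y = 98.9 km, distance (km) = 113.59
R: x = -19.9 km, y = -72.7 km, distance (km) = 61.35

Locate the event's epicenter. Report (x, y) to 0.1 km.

Circle about each station: (x + 89.7)² + (y − 78.8)² = 110.44²; (x + 0.5)² + (y − 98.9)² = 113.59²; (x + 19.9)² + (y + 72.7)² = 61.35².
Subtracting the P equation from the Q and R equations removes the quadratic terms:
178.4 x + 40.2 y = -5179.76
139.6 x − 303.0 y = -141.06
Solving the 2×2 system: x ≈ -26.4, y ≈ -11.7 km.

x ≈ -26.4 km, y ≈ -11.7 km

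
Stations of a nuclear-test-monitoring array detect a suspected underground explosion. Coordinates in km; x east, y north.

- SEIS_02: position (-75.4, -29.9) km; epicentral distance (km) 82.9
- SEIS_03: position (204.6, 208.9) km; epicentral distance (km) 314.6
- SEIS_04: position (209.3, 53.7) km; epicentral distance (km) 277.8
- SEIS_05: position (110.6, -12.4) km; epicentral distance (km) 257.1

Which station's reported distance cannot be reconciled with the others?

Solve using three stations at a time. Using SEIS_02, SEIS_03, SEIS_04 (subtract circle equations pairwise → linear system) gives (x, y) ≈ (-68.5, 52.7).
Distances from that point to each station vs reported:
  SEIS_02: calculated 82.9 vs reported 82.9 → residual 0.0 km
  SEIS_03: calculated 314.6 vs reported 314.6 → residual 0.0 km
  SEIS_04: calculated 277.8 vs reported 277.8 → residual 0.0 km
  SEIS_05: calculated 190.6 vs reported 257.1 → residual 66.5 km
SEIS_02, SEIS_03, SEIS_04 are mutually consistent (residuals ≈ 0); SEIS_05 is off by 66.5 km.

SEIS_05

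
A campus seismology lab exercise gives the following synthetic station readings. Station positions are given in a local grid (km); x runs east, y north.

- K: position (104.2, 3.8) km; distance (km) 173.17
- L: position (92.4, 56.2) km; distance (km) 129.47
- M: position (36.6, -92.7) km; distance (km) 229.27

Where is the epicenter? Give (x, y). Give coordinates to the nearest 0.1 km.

Circle about each station: (x − 104.2)² + (y − 3.8)² = 173.17²; (x − 92.4)² + (y − 56.2)² = 129.47²; (x − 36.6)² + (y + 92.7)² = 229.27².
Subtracting the K equation from the L and M equations removes the quadratic terms:
-23.6 x + 104.8 y = 14049.49
-135.2 x − 193.0 y = -23516.11
Solving the 2×2 system: x ≈ -13.2, y ≈ 131.1 km.
Check against K (with the unrounded x, y): √((x − 104.2)²+(y − 3.8)²) = 173.16 ≈ 173.17 km. ✓

(-13.2, 131.1)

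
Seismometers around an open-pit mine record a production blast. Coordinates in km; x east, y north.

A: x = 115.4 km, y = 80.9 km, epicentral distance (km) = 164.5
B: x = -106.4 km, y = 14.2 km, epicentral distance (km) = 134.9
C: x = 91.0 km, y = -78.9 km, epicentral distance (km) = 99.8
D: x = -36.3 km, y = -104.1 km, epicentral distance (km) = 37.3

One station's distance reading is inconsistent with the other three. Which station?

A

Solve using three stations at a time. Using B, C, D (subtract circle equations pairwise → linear system) gives (x, y) ≈ (-8.8, -78.9).
Distances from that point to each station vs reported:
  A: calculated 202.4 vs reported 164.5 → residual 37.9 km
  B: calculated 134.9 vs reported 134.9 → residual 0.0 km
  C: calculated 99.8 vs reported 99.8 → residual 0.0 km
  D: calculated 37.3 vs reported 37.3 → residual 0.0 km
B, C, D are mutually consistent (residuals ≈ 0); A is off by 37.9 km.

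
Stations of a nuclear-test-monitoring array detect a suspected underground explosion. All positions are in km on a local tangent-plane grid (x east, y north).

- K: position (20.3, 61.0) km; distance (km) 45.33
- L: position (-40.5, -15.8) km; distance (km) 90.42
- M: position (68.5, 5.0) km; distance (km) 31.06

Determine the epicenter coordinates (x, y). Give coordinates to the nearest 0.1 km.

Circle about each station: (x − 20.3)² + (y − 61.0)² = 45.33²; (x + 40.5)² + (y + 15.8)² = 90.42²; (x − 68.5)² + (y − 5.0)² = 31.06².
Subtracting pairs of circle equations eliminates x²+y² and gives linear equations (the radical axes):
-121.6 x − 153.6 y = -8364.17
96.4 x − 112.0 y = 1674.25
Solving the 2×2 system: x ≈ 42.0, y ≈ 21.2 km.

42.0 km east, 21.2 km north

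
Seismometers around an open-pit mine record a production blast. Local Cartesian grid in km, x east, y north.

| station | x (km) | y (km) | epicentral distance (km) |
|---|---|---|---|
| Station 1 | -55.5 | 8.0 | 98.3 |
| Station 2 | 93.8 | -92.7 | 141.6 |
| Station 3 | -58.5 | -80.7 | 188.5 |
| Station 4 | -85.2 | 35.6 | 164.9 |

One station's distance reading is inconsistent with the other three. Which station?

Solve using three stations at a time. Using Station 2, Station 3, Station 4 (subtract circle equations pairwise → linear system) gives (x, y) ≈ (79.1, 48.0).
Distances from that point to each station vs reported:
  Station 1: calculated 140.4 vs reported 98.3 → residual 42.1 km
  Station 2: calculated 141.4 vs reported 141.6 → residual 0.2 km
  Station 3: calculated 188.4 vs reported 188.5 → residual 0.1 km
  Station 4: calculated 164.8 vs reported 164.9 → residual 0.1 km
Station 2, Station 3, Station 4 are mutually consistent (residuals ≈ 0); Station 1 is off by 42.1 km.

Station 1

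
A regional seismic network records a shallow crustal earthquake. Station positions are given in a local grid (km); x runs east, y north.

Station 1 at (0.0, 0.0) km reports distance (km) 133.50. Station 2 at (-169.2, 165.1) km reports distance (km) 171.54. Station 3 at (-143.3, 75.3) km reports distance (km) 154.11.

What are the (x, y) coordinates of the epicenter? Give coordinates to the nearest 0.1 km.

-0.6 km east, 133.5 km north

Circle about each station: x² + y² = 133.50²; (x + 169.2)² + (y − 165.1)² = 171.54²; (x + 143.3)² + (y − 75.3)² = 154.11².
Subtracting the Station 1 equation from the Station 2 and Station 3 equations removes the quadratic terms:
-338.4 x + 330.2 y = 44282.93
-286.6 x + 150.6 y = 20277.34
Solving the 2×2 system: x ≈ -0.6, y ≈ 133.5 km.
Check against Station 1 (with the unrounded x, y): √(x²+y²) = 133.49 ≈ 133.50 km. ✓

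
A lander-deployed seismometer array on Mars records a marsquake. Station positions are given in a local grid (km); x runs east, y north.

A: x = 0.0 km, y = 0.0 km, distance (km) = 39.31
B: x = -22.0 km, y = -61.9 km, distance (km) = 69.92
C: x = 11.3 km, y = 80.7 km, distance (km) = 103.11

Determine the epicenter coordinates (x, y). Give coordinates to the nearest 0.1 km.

Circle about each station: x² + y² = 39.31²; (x + 22.0)² + (y + 61.9)² = 69.92²; (x − 11.3)² + (y − 80.7)² = 103.11².
Subtracting the A equation from the B and C equations removes the quadratic terms:
-44.0 x − 123.8 y = 972.08
22.6 x + 161.4 y = -2446.22
Solving the 2×2 system: x ≈ 33.9, y ≈ -19.9 km.

(33.9, -19.9)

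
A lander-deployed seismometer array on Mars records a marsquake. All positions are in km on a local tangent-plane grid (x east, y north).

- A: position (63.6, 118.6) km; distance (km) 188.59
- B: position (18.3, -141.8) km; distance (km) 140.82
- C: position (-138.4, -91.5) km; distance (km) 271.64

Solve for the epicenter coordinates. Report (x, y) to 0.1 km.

131.1 km east, -57.5 km north

Circle about each station: (x − 63.6)² + (y − 118.6)² = 188.59²; (x − 18.3)² + (y + 141.8)² = 140.82²; (x + 138.4)² + (y + 91.5)² = 271.64².
Subtracting the A equation from the B and C equations removes the quadratic terms:
-90.6 x − 520.8 y = 18067.13
-404.0 x − 420.2 y = -28806.21
Solving the 2×2 system: x ≈ 131.1, y ≈ -57.5 km.
Check against A (with the unrounded x, y): √((x − 63.6)²+(y − 118.6)²) = 188.59 ≈ 188.59 km. ✓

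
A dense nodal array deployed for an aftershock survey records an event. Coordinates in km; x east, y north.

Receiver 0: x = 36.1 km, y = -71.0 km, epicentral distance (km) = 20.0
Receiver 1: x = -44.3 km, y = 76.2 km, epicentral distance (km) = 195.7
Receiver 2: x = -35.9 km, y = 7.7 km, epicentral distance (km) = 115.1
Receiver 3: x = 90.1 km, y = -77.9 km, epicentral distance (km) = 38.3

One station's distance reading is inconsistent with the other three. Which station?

Receiver 1

Solve using three stations at a time. Using Receiver 0, Receiver 2, Receiver 3 (subtract circle equations pairwise → linear system) gives (x, y) ≈ (54.6, -63.4).
Distances from that point to each station vs reported:
  Receiver 0: calculated 20.0 vs reported 20.0 → residual 0.0 km
  Receiver 1: calculated 171.1 vs reported 195.7 → residual 24.6 km
  Receiver 2: calculated 115.1 vs reported 115.1 → residual 0.0 km
  Receiver 3: calculated 38.3 vs reported 38.3 → residual 0.0 km
Receiver 0, Receiver 2, Receiver 3 are mutually consistent (residuals ≈ 0); Receiver 1 is off by 24.6 km.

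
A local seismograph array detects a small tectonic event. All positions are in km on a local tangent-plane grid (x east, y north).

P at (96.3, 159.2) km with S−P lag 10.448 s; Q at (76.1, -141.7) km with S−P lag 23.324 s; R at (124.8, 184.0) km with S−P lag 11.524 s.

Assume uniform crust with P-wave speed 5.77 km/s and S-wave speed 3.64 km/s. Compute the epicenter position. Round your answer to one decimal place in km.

Distance from S−P lag: d = Δt · v_P v_S / (v_P − v_S) = Δt · (5.77·3.64)/(5.77−3.64) ≈ 9.8605·Δt.
So d_P = 103.02, d_Q = 229.99, d_R = 113.63 km.
Circle about each station: (x − 96.3)² + (y − 159.2)² = 103.02²; (x − 76.1)² + (y + 141.7)² = 229.99²; (x − 124.8)² + (y − 184.0)² = 113.63².
Subtracting the P equation from the Q and R equations removes the quadratic terms:
-40.4 x − 601.8 y = -51030.51
57.0 x + 49.6 y = 12514.05
Solving the 2×2 system: x ≈ 154.8, y ≈ 74.4 km.

154.8 km east, 74.4 km north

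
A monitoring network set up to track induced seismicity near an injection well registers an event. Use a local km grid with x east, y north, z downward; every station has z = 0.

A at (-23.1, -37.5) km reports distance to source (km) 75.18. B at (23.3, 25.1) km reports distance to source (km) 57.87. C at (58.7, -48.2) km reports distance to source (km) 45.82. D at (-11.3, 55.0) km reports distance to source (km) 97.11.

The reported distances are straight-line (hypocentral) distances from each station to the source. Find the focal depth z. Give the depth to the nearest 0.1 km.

z ≈ 31.7 km

Each station gives a sphere (x−x_i)² + (y−y_i)² + z² = d_i² (stations at z=0).
Subtracting the A sphere from B and C: z² cancels, leaving linear equations in x and y:
92.8 x + 125.2 y = 1536.14
163.6 x − 21.4 y = 7381.63
Solving: x ≈ 42.595, y ≈ -19.303 km (keep extra digits for the depth step; rounded: 42.6, -19.3).
Then from the A sphere: z² = 75.18² − (x + 23.1)² − (y + 37.5)² with x = 42.595, y = -19.303, so z ≈ 31.703 ≈ 31.7 km.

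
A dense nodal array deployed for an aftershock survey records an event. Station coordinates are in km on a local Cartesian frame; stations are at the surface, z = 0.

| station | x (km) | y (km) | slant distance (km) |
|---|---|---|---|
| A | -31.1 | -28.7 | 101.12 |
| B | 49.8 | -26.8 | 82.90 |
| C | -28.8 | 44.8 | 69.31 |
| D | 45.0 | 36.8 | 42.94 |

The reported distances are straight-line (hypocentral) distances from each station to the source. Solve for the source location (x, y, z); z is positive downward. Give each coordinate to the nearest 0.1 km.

x ≈ 28.4 km, y ≈ 43.1 km, depth ≈ 39.1 km

Each station gives a sphere (x−x_i)² + (y−y_i)² + z² = d_i² (stations at z=0).
Subtracting the A sphere from B and C: z² cancels, leaving linear equations in x and y:
161.8 x + 3.8 y = 4760.22
4.6 x + 147.0 y = 6466.96
Solving: x ≈ 28.408, y ≈ 43.104 km (keep extra digits for the depth step; rounded: 28.4, 43.1).
Then from the A sphere: z² = 101.12² − (x + 31.1)² − (y + 28.7)² with x = 28.408, y = 43.104, so z ≈ 39.093 ≈ 39.1 km.
Check against D (with the unrounded solution): distance 42.93 ≈ 42.94 km. ✓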